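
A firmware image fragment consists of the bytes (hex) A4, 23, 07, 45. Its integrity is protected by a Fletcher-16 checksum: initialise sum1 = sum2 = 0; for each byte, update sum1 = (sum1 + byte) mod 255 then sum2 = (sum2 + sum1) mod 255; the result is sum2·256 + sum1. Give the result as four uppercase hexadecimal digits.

Running sums (mod 255):
  after byte 0 (A4): sum1=164, sum2=164
  after byte 1 (23): sum1=199, sum2=108
  after byte 2 (07): sum1=206, sum2=59
  after byte 3 (45): sum1=20, sum2=79
Checksum = sum2·256 + sum1 = 79·256 + 20 = 20244 = 0x4F14.

4F14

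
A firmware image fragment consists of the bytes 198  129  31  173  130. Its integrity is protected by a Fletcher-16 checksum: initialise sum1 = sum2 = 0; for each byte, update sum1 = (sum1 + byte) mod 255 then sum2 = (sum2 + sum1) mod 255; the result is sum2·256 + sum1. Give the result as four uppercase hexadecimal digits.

Running sums (mod 255):
  after byte 0 (198): sum1=198, sum2=198
  after byte 1 (129): sum1=72, sum2=15
  after byte 2 (31): sum1=103, sum2=118
  after byte 3 (173): sum1=21, sum2=139
  after byte 4 (130): sum1=151, sum2=35
Checksum = sum2·256 + sum1 = 35·256 + 151 = 9111 = 0x2397.

2397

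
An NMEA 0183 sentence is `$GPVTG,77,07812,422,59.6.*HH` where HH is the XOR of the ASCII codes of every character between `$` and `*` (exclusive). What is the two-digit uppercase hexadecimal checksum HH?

60

XOR the ASCII codes of the payload characters:
  'G' = 0x47 → acc = 0x47
  'P' = 0x50 → acc = 0x17
  'V' = 0x56 → acc = 0x41
  'T' = 0x54 → acc = 0x15
  'G' = 0x47 → acc = 0x52
  ',' = 0x2C → acc = 0x7E
  '7' = 0x37 → acc = 0x49
  '7' = 0x37 → acc = 0x7E
  ',' = 0x2C → acc = 0x52
  '0' = 0x30 → acc = 0x62
  '7' = 0x37 → acc = 0x55
  '8' = 0x38 → acc = 0x6D
  '1' = 0x31 → acc = 0x5C
  '2' = 0x32 → acc = 0x6E
  ',' = 0x2C → acc = 0x42
  '4' = 0x34 → acc = 0x76
  '2' = 0x32 → acc = 0x44
  '2' = 0x32 → acc = 0x76
  ',' = 0x2C → acc = 0x5A
  '5' = 0x35 → acc = 0x6F
  '9' = 0x39 → acc = 0x56
  '.' = 0x2E → acc = 0x78
  '6' = 0x36 → acc = 0x4E
  '.' = 0x2E → acc = 0x60
Checksum = 0x60.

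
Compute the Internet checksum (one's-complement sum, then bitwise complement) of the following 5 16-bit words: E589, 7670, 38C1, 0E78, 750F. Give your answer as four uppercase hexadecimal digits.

One's-complement addition (fold any carry out of bit 15 back into bit 0):
  0xE589 + 0x7670 = 0x15BF9 → wrap carry → 0x5BFA
  0x5BFA + 0x38C1 = 0x094BB
  0x94BB + 0x0E78 = 0x0A333
  0xA333 + 0x750F = 0x11842 → wrap carry → 0x1843
One's-complement sum = 0x1843.
Checksum = ~0x1843 & 0xFFFF = 0xE7BC.

E7BC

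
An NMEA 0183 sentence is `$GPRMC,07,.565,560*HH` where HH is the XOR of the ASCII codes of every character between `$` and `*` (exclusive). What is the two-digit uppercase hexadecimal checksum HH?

XOR the ASCII codes of the payload characters:
  'G' = 0x47 → acc = 0x47
  'P' = 0x50 → acc = 0x17
  'R' = 0x52 → acc = 0x45
  'M' = 0x4D → acc = 0x08
  'C' = 0x43 → acc = 0x4B
  ',' = 0x2C → acc = 0x67
  '0' = 0x30 → acc = 0x57
  '7' = 0x37 → acc = 0x60
  ',' = 0x2C → acc = 0x4C
  '.' = 0x2E → acc = 0x62
  '5' = 0x35 → acc = 0x57
  '6' = 0x36 → acc = 0x61
  '5' = 0x35 → acc = 0x54
  ',' = 0x2C → acc = 0x78
  '5' = 0x35 → acc = 0x4D
  '6' = 0x36 → acc = 0x7B
  '0' = 0x30 → acc = 0x4B
Checksum = 0x4B.

4B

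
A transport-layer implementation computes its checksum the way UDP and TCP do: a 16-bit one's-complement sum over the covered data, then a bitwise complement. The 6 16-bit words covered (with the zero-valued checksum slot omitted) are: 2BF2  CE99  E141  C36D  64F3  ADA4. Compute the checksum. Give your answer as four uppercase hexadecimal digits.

One's-complement addition (fold any carry out of bit 15 back into bit 0):
  0x2BF2 + 0xCE99 = 0x0FA8B
  0xFA8B + 0xE141 = 0x1DBCC → wrap carry → 0xDBCD
  0xDBCD + 0xC36D = 0x19F3A → wrap carry → 0x9F3B
  0x9F3B + 0x64F3 = 0x1042E → wrap carry → 0x042F
  0x042F + 0xADA4 = 0x0B1D3
One's-complement sum = 0xB1D3.
Checksum = ~0xB1D3 & 0xFFFF = 0x4E2C.

4E2C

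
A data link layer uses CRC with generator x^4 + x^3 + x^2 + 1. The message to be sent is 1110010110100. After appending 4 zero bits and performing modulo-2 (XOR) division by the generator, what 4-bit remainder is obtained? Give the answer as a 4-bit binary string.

Append 4 zeros: 11100101101000000. Divide by 11101 (XOR where the leading bit is 1):
  pos 0: 11100 XOR 11101 = 00001
  pos 4: 11011 XOR 11101 = 00110
  pos 6: 11001 XOR 11101 = 00100
  pos 8: 10000 XOR 11101 = 01101
  pos 9: 11010 XOR 11101 = 00111
  pos 11: 11100 XOR 11101 = 00001
Remainder (last 4 bits) = 0010. This is the CRC / FCS.

0010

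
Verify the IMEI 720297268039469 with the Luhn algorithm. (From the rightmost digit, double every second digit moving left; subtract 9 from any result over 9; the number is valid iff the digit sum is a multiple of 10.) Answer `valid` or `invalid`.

valid

From the right, keep odd positions and double even positions (subtract 9 from any doubled value over 9):
  doubled (positions 2,4,...): 3 9 0 3 5 4 4 → sum 28
  kept (positions 1,3,...): 9 4 3 8 2 9 0 7 → sum 42
Total = 70.
70 mod 10 = 0, so the number is valid.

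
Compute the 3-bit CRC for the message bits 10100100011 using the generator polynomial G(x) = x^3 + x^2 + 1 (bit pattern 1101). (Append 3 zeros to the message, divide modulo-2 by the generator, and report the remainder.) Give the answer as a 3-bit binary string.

Append 3 zeros: 10100100011000. Divide by 1101 (XOR where the leading bit is 1):
  pos 0: 1010 XOR 1101 = 0111
  pos 1: 1110 XOR 1101 = 0011
  pos 3: 1110 XOR 1101 = 0011
  pos 5: 1100 XOR 1101 = 0001
  pos 8: 1110 XOR 1101 = 0011
  pos 10: 1100 XOR 1101 = 0001
Remainder (last 3 bits) = 001. This is the CRC / FCS.

001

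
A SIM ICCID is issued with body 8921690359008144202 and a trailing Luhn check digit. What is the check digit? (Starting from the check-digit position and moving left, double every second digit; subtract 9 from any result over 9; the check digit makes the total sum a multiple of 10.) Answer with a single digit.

Partial digits right→left: 2 0 2 4 4 1 8 0 0 9 5 3 0 9 6 1 2 9 8
Double every second digit counting from the check-digit position (so the 1st, 3rd, 5th, ... of the partial from the right).
  doubled (with −9 where >9): 4 4 8 7 0 1 0 3 4 7 → sum 38
  kept as-is: 0 4 1 0 9 3 9 1 9 → sum 36
Total = 38 + 36 = 74.
Check digit = (10 − (74 mod 10)) mod 10 = 6.

6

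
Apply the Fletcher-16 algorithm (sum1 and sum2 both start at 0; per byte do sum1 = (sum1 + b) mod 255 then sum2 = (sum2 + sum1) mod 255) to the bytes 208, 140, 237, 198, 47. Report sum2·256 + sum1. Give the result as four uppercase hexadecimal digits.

Running sums (mod 255):
  after byte 0 (208): sum1=208, sum2=208
  after byte 1 (140): sum1=93, sum2=46
  after byte 2 (237): sum1=75, sum2=121
  after byte 3 (198): sum1=18, sum2=139
  after byte 4 (47): sum1=65, sum2=204
Checksum = sum2·256 + sum1 = 204·256 + 65 = 52289 = 0xCC41.

CC41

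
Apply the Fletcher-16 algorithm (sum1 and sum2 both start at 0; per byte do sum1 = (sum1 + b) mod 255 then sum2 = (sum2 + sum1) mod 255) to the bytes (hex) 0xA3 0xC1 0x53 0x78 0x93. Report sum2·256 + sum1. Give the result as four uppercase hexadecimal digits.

Running sums (mod 255):
  after byte 0 (0xA3): sum1=163, sum2=163
  after byte 1 (0xC1): sum1=101, sum2=9
  after byte 2 (0x53): sum1=184, sum2=193
  after byte 3 (0x78): sum1=49, sum2=242
  after byte 4 (0x93): sum1=196, sum2=183
Checksum = sum2·256 + sum1 = 183·256 + 196 = 47044 = 0xB7C4.

B7C4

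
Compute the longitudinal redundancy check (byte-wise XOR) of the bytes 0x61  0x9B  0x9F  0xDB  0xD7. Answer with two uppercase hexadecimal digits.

XOR the bytes together:
  start with 0x61
  0x61 ⊕ 0x9B = 0xFA
  0xFA ⊕ 0x9F = 0x65
  0x65 ⊕ 0xDB = 0xBE
  0xBE ⊕ 0xD7 = 0x69

69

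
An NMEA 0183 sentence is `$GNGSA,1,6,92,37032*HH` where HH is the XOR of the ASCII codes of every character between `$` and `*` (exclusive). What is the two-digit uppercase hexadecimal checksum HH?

XOR the ASCII codes of the payload characters:
  'G' = 0x47 → acc = 0x47
  'N' = 0x4E → acc = 0x09
  'G' = 0x47 → acc = 0x4E
  'S' = 0x53 → acc = 0x1D
  'A' = 0x41 → acc = 0x5C
  ',' = 0x2C → acc = 0x70
  '1' = 0x31 → acc = 0x41
  ',' = 0x2C → acc = 0x6D
  '6' = 0x36 → acc = 0x5B
  ',' = 0x2C → acc = 0x77
  '9' = 0x39 → acc = 0x4E
  '2' = 0x32 → acc = 0x7C
  ',' = 0x2C → acc = 0x50
  '3' = 0x33 → acc = 0x63
  '7' = 0x37 → acc = 0x54
  '0' = 0x30 → acc = 0x64
  '3' = 0x33 → acc = 0x57
  '2' = 0x32 → acc = 0x65
Checksum = 0x65.

65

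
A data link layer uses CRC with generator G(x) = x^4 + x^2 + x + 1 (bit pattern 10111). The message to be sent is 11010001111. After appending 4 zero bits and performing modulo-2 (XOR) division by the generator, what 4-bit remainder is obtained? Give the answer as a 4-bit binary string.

1110

Append 4 zeros: 110100011110000. Divide by 10111 (XOR where the leading bit is 1):
  pos 0: 11010 XOR 10111 = 01101
  pos 1: 11010 XOR 10111 = 01101
  pos 2: 11010 XOR 10111 = 01101
  pos 3: 11011 XOR 10111 = 01100
  pos 4: 11001 XOR 10111 = 01110
  pos 5: 11101 XOR 10111 = 01010
  pos 6: 10101 XOR 10111 = 00010
  pos 9: 10000 XOR 10111 = 00111
Remainder (last 4 bits) = 1110. This is the CRC / FCS.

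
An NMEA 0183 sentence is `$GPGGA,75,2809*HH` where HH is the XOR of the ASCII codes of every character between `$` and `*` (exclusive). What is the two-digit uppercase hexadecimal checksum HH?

XOR the ASCII codes of the payload characters:
  'G' = 0x47 → acc = 0x47
  'P' = 0x50 → acc = 0x17
  'G' = 0x47 → acc = 0x50
  'G' = 0x47 → acc = 0x17
  'A' = 0x41 → acc = 0x56
  ',' = 0x2C → acc = 0x7A
  '7' = 0x37 → acc = 0x4D
  '5' = 0x35 → acc = 0x78
  ',' = 0x2C → acc = 0x54
  '2' = 0x32 → acc = 0x66
  '8' = 0x38 → acc = 0x5E
  '0' = 0x30 → acc = 0x6E
  '9' = 0x39 → acc = 0x57
Checksum = 0x57.

57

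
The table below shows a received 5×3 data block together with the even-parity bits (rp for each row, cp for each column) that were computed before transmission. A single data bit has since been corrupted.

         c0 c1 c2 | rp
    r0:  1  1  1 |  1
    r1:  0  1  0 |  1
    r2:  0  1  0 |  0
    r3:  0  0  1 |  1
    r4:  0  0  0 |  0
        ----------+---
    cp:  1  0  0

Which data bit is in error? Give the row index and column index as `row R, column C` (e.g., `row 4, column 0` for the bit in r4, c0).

row 2, column 1

Recompute each row's even parity and compare to rp:
  r0: data parity 1, sent rp 1 → ok
  r1: data parity 1, sent rp 1 → ok
  r2: data parity 1, sent rp 0 → mismatch
  r3: data parity 1, sent rp 1 → ok
  r4: data parity 0, sent rp 0 → ok
Recompute each column's even parity and compare to cp:
  c0: data parity 1, sent cp 1 → ok
  c1: data parity 1, sent cp 0 → mismatch
  c2: data parity 0, sent cp 0 → ok
Exactly one row (r2) and one column (c1) fail → the flipped bit is at their intersection.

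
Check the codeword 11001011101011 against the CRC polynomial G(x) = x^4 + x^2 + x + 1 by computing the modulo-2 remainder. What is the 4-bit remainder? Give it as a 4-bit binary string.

Modulo-2 division of 11001011101011 by 10111:
  pos 0: 11001 XOR 10111 = 01110
  pos 1: 11100 XOR 10111 = 01011
  pos 2: 10111 XOR 10111 = 00000
  pos 7: 11010 XOR 10111 = 01101
  pos 8: 11011 XOR 10111 = 01100
  pos 9: 11001 XOR 10111 = 01110
Remainder = 1110 (nonzero — an error is detected).

1110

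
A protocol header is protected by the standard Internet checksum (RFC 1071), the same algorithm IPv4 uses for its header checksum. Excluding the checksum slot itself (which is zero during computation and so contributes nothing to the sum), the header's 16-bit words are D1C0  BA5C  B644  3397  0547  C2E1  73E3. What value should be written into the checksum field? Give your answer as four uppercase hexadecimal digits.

One's-complement addition (fold any carry out of bit 15 back into bit 0):
  0xD1C0 + 0xBA5C = 0x18C1C → wrap carry → 0x8C1D
  0x8C1D + 0xB644 = 0x14261 → wrap carry → 0x4262
  0x4262 + 0x3397 = 0x075F9
  0x75F9 + 0x0547 = 0x07B40
  0x7B40 + 0xC2E1 = 0x13E21 → wrap carry → 0x3E22
  0x3E22 + 0x73E3 = 0x0B205
One's-complement sum = 0xB205.
Checksum = ~0xB205 & 0xFFFF = 0x4DFA.

4DFA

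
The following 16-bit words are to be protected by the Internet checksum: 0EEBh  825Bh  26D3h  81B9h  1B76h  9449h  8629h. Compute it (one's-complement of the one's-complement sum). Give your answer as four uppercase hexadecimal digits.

9043

One's-complement addition (fold any carry out of bit 15 back into bit 0):
  0x0EEB + 0x825B = 0x09146
  0x9146 + 0x26D3 = 0x0B819
  0xB819 + 0x81B9 = 0x139D2 → wrap carry → 0x39D3
  0x39D3 + 0x1B76 = 0x05549
  0x5549 + 0x9449 = 0x0E992
  0xE992 + 0x8629 = 0x16FBB → wrap carry → 0x6FBC
One's-complement sum = 0x6FBC.
Checksum = ~0x6FBC & 0xFFFF = 0x9043.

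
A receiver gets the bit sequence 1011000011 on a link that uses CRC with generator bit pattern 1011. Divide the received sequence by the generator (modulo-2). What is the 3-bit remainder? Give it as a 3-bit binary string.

Modulo-2 division of 1011000011 by 1011:
  pos 0: 1011 XOR 1011 = 0000
Remainder = 011 (nonzero — an error is detected).

011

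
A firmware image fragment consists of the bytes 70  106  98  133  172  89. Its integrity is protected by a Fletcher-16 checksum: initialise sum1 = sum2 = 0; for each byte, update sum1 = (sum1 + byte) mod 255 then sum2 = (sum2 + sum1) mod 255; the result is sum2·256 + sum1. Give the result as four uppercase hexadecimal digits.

869E

Running sums (mod 255):
  after byte 0 (70): sum1=70, sum2=70
  after byte 1 (106): sum1=176, sum2=246
  after byte 2 (98): sum1=19, sum2=10
  after byte 3 (133): sum1=152, sum2=162
  after byte 4 (172): sum1=69, sum2=231
  after byte 5 (89): sum1=158, sum2=134
Checksum = sum2·256 + sum1 = 134·256 + 158 = 34462 = 0x869E.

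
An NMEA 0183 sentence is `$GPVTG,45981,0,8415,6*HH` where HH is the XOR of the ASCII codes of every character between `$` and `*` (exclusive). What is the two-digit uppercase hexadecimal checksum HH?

XOR the ASCII codes of the payload characters:
  'G' = 0x47 → acc = 0x47
  'P' = 0x50 → acc = 0x17
  'V' = 0x56 → acc = 0x41
  'T' = 0x54 → acc = 0x15
  'G' = 0x47 → acc = 0x52
  ',' = 0x2C → acc = 0x7E
  '4' = 0x34 → acc = 0x4A
  '5' = 0x35 → acc = 0x7F
  '9' = 0x39 → acc = 0x46
  '8' = 0x38 → acc = 0x7E
  '1' = 0x31 → acc = 0x4F
  ',' = 0x2C → acc = 0x63
  '0' = 0x30 → acc = 0x53
  ',' = 0x2C → acc = 0x7F
  '8' = 0x38 → acc = 0x47
  '4' = 0x34 → acc = 0x73
  '1' = 0x31 → acc = 0x42
  '5' = 0x35 → acc = 0x77
  ',' = 0x2C → acc = 0x5B
  '6' = 0x36 → acc = 0x6D
Checksum = 0x6D.

6D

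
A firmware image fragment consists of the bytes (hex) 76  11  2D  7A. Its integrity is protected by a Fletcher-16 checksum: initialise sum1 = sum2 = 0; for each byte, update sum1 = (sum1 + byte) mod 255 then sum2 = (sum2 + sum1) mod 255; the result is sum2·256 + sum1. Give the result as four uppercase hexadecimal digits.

E12F

Running sums (mod 255):
  after byte 0 (76): sum1=118, sum2=118
  after byte 1 (11): sum1=135, sum2=253
  after byte 2 (2D): sum1=180, sum2=178
  after byte 3 (7A): sum1=47, sum2=225
Checksum = sum2·256 + sum1 = 225·256 + 47 = 57647 = 0xE12F.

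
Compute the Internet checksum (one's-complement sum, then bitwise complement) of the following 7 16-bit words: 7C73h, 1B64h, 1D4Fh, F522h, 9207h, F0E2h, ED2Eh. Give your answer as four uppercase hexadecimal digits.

E59C

One's-complement addition (fold any carry out of bit 15 back into bit 0):
  0x7C73 + 0x1B64 = 0x097D7
  0x97D7 + 0x1D4F = 0x0B526
  0xB526 + 0xF522 = 0x1AA48 → wrap carry → 0xAA49
  0xAA49 + 0x9207 = 0x13C50 → wrap carry → 0x3C51
  0x3C51 + 0xF0E2 = 0x12D33 → wrap carry → 0x2D34
  0x2D34 + 0xED2E = 0x11A62 → wrap carry → 0x1A63
One's-complement sum = 0x1A63.
Checksum = ~0x1A63 & 0xFFFF = 0xE59C.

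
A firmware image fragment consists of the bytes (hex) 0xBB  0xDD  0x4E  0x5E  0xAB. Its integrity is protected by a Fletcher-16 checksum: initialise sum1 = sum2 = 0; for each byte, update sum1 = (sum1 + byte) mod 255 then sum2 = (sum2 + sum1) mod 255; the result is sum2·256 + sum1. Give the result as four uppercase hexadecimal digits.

Running sums (mod 255):
  after byte 0 (0xBB): sum1=187, sum2=187
  after byte 1 (0xDD): sum1=153, sum2=85
  after byte 2 (0x4E): sum1=231, sum2=61
  after byte 3 (0x5E): sum1=70, sum2=131
  after byte 4 (0xAB): sum1=241, sum2=117
Checksum = sum2·256 + sum1 = 117·256 + 241 = 30193 = 0x75F1.

75F1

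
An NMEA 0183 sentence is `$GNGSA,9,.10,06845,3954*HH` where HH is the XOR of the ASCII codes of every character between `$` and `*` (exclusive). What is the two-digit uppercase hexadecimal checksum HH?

XOR the ASCII codes of the payload characters:
  'G' = 0x47 → acc = 0x47
  'N' = 0x4E → acc = 0x09
  'G' = 0x47 → acc = 0x4E
  'S' = 0x53 → acc = 0x1D
  'A' = 0x41 → acc = 0x5C
  ',' = 0x2C → acc = 0x70
  '9' = 0x39 → acc = 0x49
  ',' = 0x2C → acc = 0x65
  '.' = 0x2E → acc = 0x4B
  '1' = 0x31 → acc = 0x7A
  '0' = 0x30 → acc = 0x4A
  ',' = 0x2C → acc = 0x66
  '0' = 0x30 → acc = 0x56
  '6' = 0x36 → acc = 0x60
  '8' = 0x38 → acc = 0x58
  '4' = 0x34 → acc = 0x6C
  '5' = 0x35 → acc = 0x59
  ',' = 0x2C → acc = 0x75
  '3' = 0x33 → acc = 0x46
  '9' = 0x39 → acc = 0x7F
  '5' = 0x35 → acc = 0x4A
  '4' = 0x34 → acc = 0x7E
Checksum = 0x7E.

7E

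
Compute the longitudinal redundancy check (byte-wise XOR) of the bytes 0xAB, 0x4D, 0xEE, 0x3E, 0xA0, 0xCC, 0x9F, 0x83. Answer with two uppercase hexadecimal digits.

46

XOR the bytes together:
  start with 0xAB
  0xAB ⊕ 0x4D = 0xE6
  0xE6 ⊕ 0xEE = 0x08
  0x08 ⊕ 0x3E = 0x36
  0x36 ⊕ 0xA0 = 0x96
  0x96 ⊕ 0xCC = 0x5A
  0x5A ⊕ 0x9F = 0xC5
  0xC5 ⊕ 0x83 = 0x46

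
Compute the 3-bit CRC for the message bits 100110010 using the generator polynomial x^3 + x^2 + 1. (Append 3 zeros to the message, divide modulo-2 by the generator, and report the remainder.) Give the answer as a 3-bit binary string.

011

Append 3 zeros: 100110010000. Divide by 1101 (XOR where the leading bit is 1):
  pos 0: 1001 XOR 1101 = 0100
  pos 1: 1001 XOR 1101 = 0100
  pos 2: 1000 XOR 1101 = 0101
  pos 3: 1010 XOR 1101 = 0111
  pos 4: 1111 XOR 1101 = 0010
  pos 6: 1000 XOR 1101 = 0101
  pos 7: 1010 XOR 1101 = 0111
  pos 8: 1110 XOR 1101 = 0011
Remainder (last 3 bits) = 011. This is the CRC / FCS.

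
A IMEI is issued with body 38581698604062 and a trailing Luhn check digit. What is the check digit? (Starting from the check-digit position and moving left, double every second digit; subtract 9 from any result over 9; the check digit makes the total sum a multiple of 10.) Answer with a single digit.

8

Partial digits right→left: 2 6 0 4 0 6 8 9 6 1 8 5 8 3
Double every second digit counting from the check-digit position (so the 1st, 3rd, 5th, ... of the partial from the right).
  doubled (with −9 where >9): 4 0 0 7 3 7 7 → sum 28
  kept as-is: 6 4 6 9 1 5 3 → sum 34
Total = 28 + 34 = 62.
Check digit = (10 − (62 mod 10)) mod 10 = 8.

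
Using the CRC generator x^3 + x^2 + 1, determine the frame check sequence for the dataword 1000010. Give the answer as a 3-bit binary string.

Append 3 zeros: 1000010000. Divide by 1101 (XOR where the leading bit is 1):
  pos 0: 1000 XOR 1101 = 0101
  pos 1: 1010 XOR 1101 = 0111
  pos 2: 1111 XOR 1101 = 0010
  pos 4: 1000 XOR 1101 = 0101
  pos 5: 1010 XOR 1101 = 0111
  pos 6: 1110 XOR 1101 = 0011
Remainder (last 3 bits) = 011. This is the CRC / FCS.

011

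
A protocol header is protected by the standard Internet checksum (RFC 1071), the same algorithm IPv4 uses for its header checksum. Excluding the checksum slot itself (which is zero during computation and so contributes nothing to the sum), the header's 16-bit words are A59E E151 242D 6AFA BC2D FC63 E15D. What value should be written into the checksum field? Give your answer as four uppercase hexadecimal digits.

4FF8

One's-complement addition (fold any carry out of bit 15 back into bit 0):
  0xA59E + 0xE151 = 0x186EF → wrap carry → 0x86F0
  0x86F0 + 0x242D = 0x0AB1D
  0xAB1D + 0x6AFA = 0x11617 → wrap carry → 0x1618
  0x1618 + 0xBC2D = 0x0D245
  0xD245 + 0xFC63 = 0x1CEA8 → wrap carry → 0xCEA9
  0xCEA9 + 0xE15D = 0x1B006 → wrap carry → 0xB007
One's-complement sum = 0xB007.
Checksum = ~0xB007 & 0xFFFF = 0x4FF8.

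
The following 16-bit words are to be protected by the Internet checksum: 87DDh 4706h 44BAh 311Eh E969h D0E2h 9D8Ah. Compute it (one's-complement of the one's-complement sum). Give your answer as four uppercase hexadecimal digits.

One's-complement addition (fold any carry out of bit 15 back into bit 0):
  0x87DD + 0x4706 = 0x0CEE3
  0xCEE3 + 0x44BA = 0x1139D → wrap carry → 0x139E
  0x139E + 0x311E = 0x044BC
  0x44BC + 0xE969 = 0x12E25 → wrap carry → 0x2E26
  0x2E26 + 0xD0E2 = 0x0FF08
  0xFF08 + 0x9D8A = 0x19C92 → wrap carry → 0x9C93
One's-complement sum = 0x9C93.
Checksum = ~0x9C93 & 0xFFFF = 0x636C.

636C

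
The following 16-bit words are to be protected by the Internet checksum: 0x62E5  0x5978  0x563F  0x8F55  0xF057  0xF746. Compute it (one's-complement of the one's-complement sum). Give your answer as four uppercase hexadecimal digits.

766E

One's-complement addition (fold any carry out of bit 15 back into bit 0):
  0x62E5 + 0x5978 = 0x0BC5D
  0xBC5D + 0x563F = 0x1129C → wrap carry → 0x129D
  0x129D + 0x8F55 = 0x0A1F2
  0xA1F2 + 0xF057 = 0x19249 → wrap carry → 0x924A
  0x924A + 0xF746 = 0x18990 → wrap carry → 0x8991
One's-complement sum = 0x8991.
Checksum = ~0x8991 & 0xFFFF = 0x766E.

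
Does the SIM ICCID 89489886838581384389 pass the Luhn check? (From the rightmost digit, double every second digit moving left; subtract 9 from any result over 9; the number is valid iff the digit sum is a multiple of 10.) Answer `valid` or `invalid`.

invalid

From the right, keep odd positions and double even positions (subtract 9 from any doubled value over 9):
  doubled (positions 2,4,...): 7 8 6 7 7 7 7 9 8 7 → sum 73
  kept (positions 1,3,...): 9 3 8 1 5 3 6 8 8 9 → sum 60
Total = 133.
133 mod 10 = 3, so the number is invalid.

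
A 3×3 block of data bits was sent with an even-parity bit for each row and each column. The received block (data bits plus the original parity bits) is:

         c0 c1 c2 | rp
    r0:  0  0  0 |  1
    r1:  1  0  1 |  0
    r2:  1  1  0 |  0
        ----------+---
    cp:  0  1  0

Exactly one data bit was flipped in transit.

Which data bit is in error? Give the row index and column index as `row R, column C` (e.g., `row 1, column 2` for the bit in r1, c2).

row 0, column 2

Recompute each row's even parity and compare to rp:
  r0: data parity 0, sent rp 1 → mismatch
  r1: data parity 0, sent rp 0 → ok
  r2: data parity 0, sent rp 0 → ok
Recompute each column's even parity and compare to cp:
  c0: data parity 0, sent cp 0 → ok
  c1: data parity 1, sent cp 1 → ok
  c2: data parity 1, sent cp 0 → mismatch
Exactly one row (r0) and one column (c2) fail → the flipped bit is at their intersection.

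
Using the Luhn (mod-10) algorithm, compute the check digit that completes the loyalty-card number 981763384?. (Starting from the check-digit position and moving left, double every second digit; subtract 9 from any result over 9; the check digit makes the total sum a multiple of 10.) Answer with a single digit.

Partial digits right→left: 4 8 3 3 6 7 1 8 9
Double every second digit counting from the check-digit position (so the 1st, 3rd, 5th, ... of the partial from the right).
  doubled (with −9 where >9): 8 6 3 2 9 → sum 28
  kept as-is: 8 3 7 8 → sum 26
Total = 28 + 26 = 54.
Check digit = (10 − (54 mod 10)) mod 10 = 6.

6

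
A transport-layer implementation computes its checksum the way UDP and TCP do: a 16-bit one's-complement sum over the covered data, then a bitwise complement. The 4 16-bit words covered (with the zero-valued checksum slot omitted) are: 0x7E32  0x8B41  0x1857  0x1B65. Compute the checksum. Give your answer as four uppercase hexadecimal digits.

C2CF

One's-complement addition (fold any carry out of bit 15 back into bit 0):
  0x7E32 + 0x8B41 = 0x10973 → wrap carry → 0x0974
  0x0974 + 0x1857 = 0x021CB
  0x21CB + 0x1B65 = 0x03D30
One's-complement sum = 0x3D30.
Checksum = ~0x3D30 & 0xFFFF = 0xC2CF.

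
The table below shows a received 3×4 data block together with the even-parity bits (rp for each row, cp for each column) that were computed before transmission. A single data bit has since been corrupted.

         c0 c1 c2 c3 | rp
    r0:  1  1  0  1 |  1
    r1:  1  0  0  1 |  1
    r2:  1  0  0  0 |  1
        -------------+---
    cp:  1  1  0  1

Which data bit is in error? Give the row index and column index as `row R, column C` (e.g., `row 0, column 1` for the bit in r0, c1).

Recompute each row's even parity and compare to rp:
  r0: data parity 1, sent rp 1 → ok
  r1: data parity 0, sent rp 1 → mismatch
  r2: data parity 1, sent rp 1 → ok
Recompute each column's even parity and compare to cp:
  c0: data parity 1, sent cp 1 → ok
  c1: data parity 1, sent cp 1 → ok
  c2: data parity 0, sent cp 0 → ok
  c3: data parity 0, sent cp 1 → mismatch
Exactly one row (r1) and one column (c3) fail → the flipped bit is at their intersection.

row 1, column 3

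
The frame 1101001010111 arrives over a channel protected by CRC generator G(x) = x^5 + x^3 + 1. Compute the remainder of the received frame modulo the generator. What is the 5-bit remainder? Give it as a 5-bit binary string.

01001

Modulo-2 division of 1101001010111 by 101001:
  pos 0: 110100 XOR 101001 = 011101
  pos 1: 111011 XOR 101001 = 010010
  pos 2: 100100 XOR 101001 = 001101
  pos 4: 110110 XOR 101001 = 011111
  pos 5: 111111 XOR 101001 = 010110
  pos 6: 101101 XOR 101001 = 000100
Remainder = 01001 (nonzero — an error is detected).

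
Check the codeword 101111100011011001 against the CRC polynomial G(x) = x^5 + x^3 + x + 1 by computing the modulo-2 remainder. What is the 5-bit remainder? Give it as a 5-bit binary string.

Modulo-2 division of 101111100011011001 by 101011:
  pos 0: 101111 XOR 101011 = 000100
  pos 3: 100100 XOR 101011 = 001111
  pos 5: 111101 XOR 101011 = 010110
  pos 6: 101101 XOR 101011 = 000110
  pos 9: 110011 XOR 101011 = 011000
  pos 10: 110000 XOR 101011 = 011011
  pos 11: 110110 XOR 101011 = 011101
  pos 12: 111011 XOR 101011 = 010000
Remainder = 10000 (nonzero — an error is detected).

10000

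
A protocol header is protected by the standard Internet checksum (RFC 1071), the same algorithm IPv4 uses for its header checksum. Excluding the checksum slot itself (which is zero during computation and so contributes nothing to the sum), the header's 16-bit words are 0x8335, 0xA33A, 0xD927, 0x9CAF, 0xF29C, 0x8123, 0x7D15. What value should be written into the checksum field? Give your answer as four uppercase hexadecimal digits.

72E2

One's-complement addition (fold any carry out of bit 15 back into bit 0):
  0x8335 + 0xA33A = 0x1266F → wrap carry → 0x2670
  0x2670 + 0xD927 = 0x0FF97
  0xFF97 + 0x9CAF = 0x19C46 → wrap carry → 0x9C47
  0x9C47 + 0xF29C = 0x18EE3 → wrap carry → 0x8EE4
  0x8EE4 + 0x8123 = 0x11007 → wrap carry → 0x1008
  0x1008 + 0x7D15 = 0x08D1D
One's-complement sum = 0x8D1D.
Checksum = ~0x8D1D & 0xFFFF = 0x72E2.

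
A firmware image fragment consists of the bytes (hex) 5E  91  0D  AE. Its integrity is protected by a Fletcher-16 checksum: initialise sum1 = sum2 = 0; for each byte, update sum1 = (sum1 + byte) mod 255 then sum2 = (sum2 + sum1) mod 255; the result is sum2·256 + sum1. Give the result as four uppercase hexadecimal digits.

F6AB

Running sums (mod 255):
  after byte 0 (5E): sum1=94, sum2=94
  after byte 1 (91): sum1=239, sum2=78
  after byte 2 (0D): sum1=252, sum2=75
  after byte 3 (AE): sum1=171, sum2=246
Checksum = sum2·256 + sum1 = 246·256 + 171 = 63147 = 0xF6AB.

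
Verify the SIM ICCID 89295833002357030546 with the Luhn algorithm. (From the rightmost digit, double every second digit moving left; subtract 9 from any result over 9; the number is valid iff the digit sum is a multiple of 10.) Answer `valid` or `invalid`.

From the right, keep odd positions and double even positions (subtract 9 from any doubled value over 9):
  doubled (positions 2,4,...): 8 0 0 1 4 0 6 1 4 7 → sum 31
  kept (positions 1,3,...): 6 5 3 7 3 0 3 8 9 9 → sum 53
Total = 84.
84 mod 10 = 4, so the number is invalid.

invalid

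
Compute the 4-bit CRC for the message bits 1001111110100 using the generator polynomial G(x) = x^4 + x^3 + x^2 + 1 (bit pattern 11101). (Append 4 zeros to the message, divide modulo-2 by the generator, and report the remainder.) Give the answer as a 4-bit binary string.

Append 4 zeros: 10011111101000000. Divide by 11101 (XOR where the leading bit is 1):
  pos 0: 10011 XOR 11101 = 01110
  pos 1: 11101 XOR 11101 = 00000
  pos 6: 11101 XOR 11101 = 00000
Remainder (last 4 bits) = 0000. This is the CRC / FCS.

0000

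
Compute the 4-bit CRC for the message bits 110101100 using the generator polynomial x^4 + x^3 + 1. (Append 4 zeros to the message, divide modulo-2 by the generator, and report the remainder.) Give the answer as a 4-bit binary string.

Append 4 zeros: 1101011000000. Divide by 11001 (XOR where the leading bit is 1):
  pos 0: 11010 XOR 11001 = 00011
  pos 3: 11110 XOR 11001 = 00111
  pos 5: 11100 XOR 11001 = 00101
  pos 7: 10100 XOR 11001 = 01101
  pos 8: 11010 XOR 11001 = 00011
Remainder (last 4 bits) = 0011. This is the CRC / FCS.

0011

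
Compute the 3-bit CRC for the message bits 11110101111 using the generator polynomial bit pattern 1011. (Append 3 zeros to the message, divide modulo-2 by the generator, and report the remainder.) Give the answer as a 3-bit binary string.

Append 3 zeros: 11110101111000. Divide by 1011 (XOR where the leading bit is 1):
  pos 0: 1111 XOR 1011 = 0100
  pos 1: 1000 XOR 1011 = 0011
  pos 3: 1110 XOR 1011 = 0101
  pos 4: 1011 XOR 1011 = 0000
  pos 8: 1110 XOR 1011 = 0101
  pos 9: 1010 XOR 1011 = 0001
Remainder (last 3 bits) = 010. This is the CRC / FCS.

010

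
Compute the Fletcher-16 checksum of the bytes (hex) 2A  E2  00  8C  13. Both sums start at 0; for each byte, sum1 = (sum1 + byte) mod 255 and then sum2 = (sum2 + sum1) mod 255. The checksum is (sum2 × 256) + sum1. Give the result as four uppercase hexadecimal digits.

Running sums (mod 255):
  after byte 0 (2A): sum1=42, sum2=42
  after byte 1 (E2): sum1=13, sum2=55
  after byte 2 (00): sum1=13, sum2=68
  after byte 3 (8C): sum1=153, sum2=221
  after byte 4 (13): sum1=172, sum2=138
Checksum = sum2·256 + sum1 = 138·256 + 172 = 35500 = 0x8AAC.

8AAC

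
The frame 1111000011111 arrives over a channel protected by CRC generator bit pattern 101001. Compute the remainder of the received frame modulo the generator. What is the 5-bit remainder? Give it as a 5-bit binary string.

Modulo-2 division of 1111000011111 by 101001:
  pos 0: 111100 XOR 101001 = 010101
  pos 1: 101010 XOR 101001 = 000011
  pos 5: 110111 XOR 101001 = 011110
  pos 6: 111101 XOR 101001 = 010100
  pos 7: 101001 XOR 101001 = 000000
Remainder = 00000 (zero — the frame passes the CRC check).

00000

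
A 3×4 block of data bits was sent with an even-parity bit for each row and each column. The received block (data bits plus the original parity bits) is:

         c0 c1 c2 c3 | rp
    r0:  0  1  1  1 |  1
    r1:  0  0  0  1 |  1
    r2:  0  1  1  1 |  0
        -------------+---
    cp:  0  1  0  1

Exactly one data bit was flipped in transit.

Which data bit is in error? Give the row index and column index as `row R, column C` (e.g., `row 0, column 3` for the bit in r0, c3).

Recompute each row's even parity and compare to rp:
  r0: data parity 1, sent rp 1 → ok
  r1: data parity 1, sent rp 1 → ok
  r2: data parity 1, sent rp 0 → mismatch
Recompute each column's even parity and compare to cp:
  c0: data parity 0, sent cp 0 → ok
  c1: data parity 0, sent cp 1 → mismatch
  c2: data parity 0, sent cp 0 → ok
  c3: data parity 1, sent cp 1 → ok
Exactly one row (r2) and one column (c1) fail → the flipped bit is at their intersection.

row 2, column 1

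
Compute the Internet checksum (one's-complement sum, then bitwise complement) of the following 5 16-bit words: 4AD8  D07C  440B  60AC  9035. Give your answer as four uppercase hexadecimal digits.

One's-complement addition (fold any carry out of bit 15 back into bit 0):
  0x4AD8 + 0xD07C = 0x11B54 → wrap carry → 0x1B55
  0x1B55 + 0x440B = 0x05F60
  0x5F60 + 0x60AC = 0x0C00C
  0xC00C + 0x9035 = 0x15041 → wrap carry → 0x5042
One's-complement sum = 0x5042.
Checksum = ~0x5042 & 0xFFFF = 0xAFBD.

AFBD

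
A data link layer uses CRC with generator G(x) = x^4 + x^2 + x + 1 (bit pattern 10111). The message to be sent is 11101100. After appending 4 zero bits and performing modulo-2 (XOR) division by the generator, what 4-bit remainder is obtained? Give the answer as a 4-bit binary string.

0001

Append 4 zeros: 111011000000. Divide by 10111 (XOR where the leading bit is 1):
  pos 0: 11101 XOR 10111 = 01010
  pos 1: 10101 XOR 10111 = 00010
  pos 4: 10000 XOR 10111 = 00111
  pos 6: 11100 XOR 10111 = 01011
  pos 7: 10110 XOR 10111 = 00001
Remainder (last 4 bits) = 0001. This is the CRC / FCS.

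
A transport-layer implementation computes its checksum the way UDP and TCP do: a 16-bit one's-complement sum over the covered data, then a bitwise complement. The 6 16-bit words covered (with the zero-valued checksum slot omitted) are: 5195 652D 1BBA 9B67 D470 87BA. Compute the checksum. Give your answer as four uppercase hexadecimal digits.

35F0

One's-complement addition (fold any carry out of bit 15 back into bit 0):
  0x5195 + 0x652D = 0x0B6C2
  0xB6C2 + 0x1BBA = 0x0D27C
  0xD27C + 0x9B67 = 0x16DE3 → wrap carry → 0x6DE4
  0x6DE4 + 0xD470 = 0x14254 → wrap carry → 0x4255
  0x4255 + 0x87BA = 0x0CA0F
One's-complement sum = 0xCA0F.
Checksum = ~0xCA0F & 0xFFFF = 0x35F0.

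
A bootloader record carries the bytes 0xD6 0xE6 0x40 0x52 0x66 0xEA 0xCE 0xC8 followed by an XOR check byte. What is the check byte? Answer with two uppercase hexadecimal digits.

A8

XOR the bytes together:
  start with 0xD6
  0xD6 ⊕ 0xE6 = 0x30
  0x30 ⊕ 0x40 = 0x70
  0x70 ⊕ 0x52 = 0x22
  0x22 ⊕ 0x66 = 0x44
  0x44 ⊕ 0xEA = 0xAE
  0xAE ⊕ 0xCE = 0x60
  0x60 ⊕ 0xC8 = 0xA8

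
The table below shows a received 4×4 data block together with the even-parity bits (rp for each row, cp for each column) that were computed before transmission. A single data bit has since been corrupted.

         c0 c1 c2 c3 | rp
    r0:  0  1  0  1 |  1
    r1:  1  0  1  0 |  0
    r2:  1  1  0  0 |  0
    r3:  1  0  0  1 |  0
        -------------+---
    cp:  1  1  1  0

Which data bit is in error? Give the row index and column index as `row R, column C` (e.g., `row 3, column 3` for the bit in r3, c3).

row 0, column 1

Recompute each row's even parity and compare to rp:
  r0: data parity 0, sent rp 1 → mismatch
  r1: data parity 0, sent rp 0 → ok
  r2: data parity 0, sent rp 0 → ok
  r3: data parity 0, sent rp 0 → ok
Recompute each column's even parity and compare to cp:
  c0: data parity 1, sent cp 1 → ok
  c1: data parity 0, sent cp 1 → mismatch
  c2: data parity 1, sent cp 1 → ok
  c3: data parity 0, sent cp 0 → ok
Exactly one row (r0) and one column (c1) fail → the flipped bit is at their intersection.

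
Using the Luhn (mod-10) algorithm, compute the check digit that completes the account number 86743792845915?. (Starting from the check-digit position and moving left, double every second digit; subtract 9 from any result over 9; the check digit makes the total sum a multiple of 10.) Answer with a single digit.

Partial digits right→left: 5 1 9 5 4 8 2 9 7 3 4 7 6 8
Double every second digit counting from the check-digit position (so the 1st, 3rd, 5th, ... of the partial from the right).
  doubled (with −9 where >9): 1 9 8 4 5 8 3 → sum 38
  kept as-is: 1 5 8 9 3 7 8 → sum 41
Total = 38 + 41 = 79.
Check digit = (10 − (79 mod 10)) mod 10 = 1.

1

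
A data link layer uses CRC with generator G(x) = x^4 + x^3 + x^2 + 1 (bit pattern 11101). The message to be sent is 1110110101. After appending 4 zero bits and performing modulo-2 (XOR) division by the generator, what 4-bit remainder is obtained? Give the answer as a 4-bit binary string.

Append 4 zeros: 11101101010000. Divide by 11101 (XOR where the leading bit is 1):
  pos 0: 11101 XOR 11101 = 00000
  pos 5: 10101 XOR 11101 = 01000
  pos 6: 10000 XOR 11101 = 01101
  pos 7: 11010 XOR 11101 = 00111
  pos 9: 11100 XOR 11101 = 00001
Remainder (last 4 bits) = 0001. This is the CRC / FCS.

0001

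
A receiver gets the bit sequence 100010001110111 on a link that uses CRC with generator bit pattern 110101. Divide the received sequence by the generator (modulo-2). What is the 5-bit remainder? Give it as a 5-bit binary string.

00000

Modulo-2 division of 100010001110111 by 110101:
  pos 0: 100010 XOR 110101 = 010111
  pos 1: 101110 XOR 110101 = 011011
  pos 2: 110110 XOR 110101 = 000011
  pos 6: 111110 XOR 110101 = 001011
  pos 8: 101111 XOR 110101 = 011010
  pos 9: 110101 XOR 110101 = 000000
Remainder = 00000 (zero — the frame passes the CRC check).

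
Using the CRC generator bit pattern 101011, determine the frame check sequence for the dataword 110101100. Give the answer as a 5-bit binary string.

Append 5 zeros: 11010110000000. Divide by 101011 (XOR where the leading bit is 1):
  pos 0: 110101 XOR 101011 = 011110
  pos 1: 111101 XOR 101011 = 010110
  pos 2: 101100 XOR 101011 = 000111
  pos 5: 111000 XOR 101011 = 010011
  pos 6: 100110 XOR 101011 = 001101
  pos 8: 110100 XOR 101011 = 011111
Remainder (last 5 bits) = 11111. This is the CRC / FCS.

11111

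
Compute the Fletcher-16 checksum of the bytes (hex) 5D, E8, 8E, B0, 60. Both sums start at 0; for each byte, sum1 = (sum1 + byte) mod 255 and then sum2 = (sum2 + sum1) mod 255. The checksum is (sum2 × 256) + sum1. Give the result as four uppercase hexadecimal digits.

E3E5

Running sums (mod 255):
  after byte 0 (5D): sum1=93, sum2=93
  after byte 1 (E8): sum1=70, sum2=163
  after byte 2 (8E): sum1=212, sum2=120
  after byte 3 (B0): sum1=133, sum2=253
  after byte 4 (60): sum1=229, sum2=227
Checksum = sum2·256 + sum1 = 227·256 + 229 = 58341 = 0xE3E5.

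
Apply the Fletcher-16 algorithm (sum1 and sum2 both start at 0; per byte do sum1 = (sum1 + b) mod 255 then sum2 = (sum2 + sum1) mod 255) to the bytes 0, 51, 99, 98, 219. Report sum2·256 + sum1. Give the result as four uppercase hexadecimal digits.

Running sums (mod 255):
  after byte 0 (0): sum1=0, sum2=0
  after byte 1 (51): sum1=51, sum2=51
  after byte 2 (99): sum1=150, sum2=201
  after byte 3 (98): sum1=248, sum2=194
  after byte 4 (219): sum1=212, sum2=151
Checksum = sum2·256 + sum1 = 151·256 + 212 = 38868 = 0x97D4.

97D4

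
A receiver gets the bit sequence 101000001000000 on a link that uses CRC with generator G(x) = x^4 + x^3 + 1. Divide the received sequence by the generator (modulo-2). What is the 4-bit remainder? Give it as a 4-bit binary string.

Modulo-2 division of 101000001000000 by 11001:
  pos 0: 10100 XOR 11001 = 01101
  pos 1: 11010 XOR 11001 = 00011
  pos 4: 11001 XOR 11001 = 00000
Remainder = 0000 (zero — the frame passes the CRC check).

0000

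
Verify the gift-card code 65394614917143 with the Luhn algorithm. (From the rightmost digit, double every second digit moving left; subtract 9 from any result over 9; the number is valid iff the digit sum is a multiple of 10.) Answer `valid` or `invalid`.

From the right, keep odd positions and double even positions (subtract 9 from any doubled value over 9):
  doubled (positions 2,4,...): 8 5 9 2 8 6 3 → sum 41
  kept (positions 1,3,...): 3 1 1 4 6 9 5 → sum 29
Total = 70.
70 mod 10 = 0, so the number is valid.

valid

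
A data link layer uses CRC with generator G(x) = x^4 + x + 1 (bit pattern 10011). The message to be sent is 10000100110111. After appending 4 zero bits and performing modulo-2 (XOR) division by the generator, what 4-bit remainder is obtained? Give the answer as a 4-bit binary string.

1101

Append 4 zeros: 100001001101110000. Divide by 10011 (XOR where the leading bit is 1):
  pos 0: 10000 XOR 10011 = 00011
  pos 3: 11100 XOR 10011 = 01111
  pos 4: 11111 XOR 10011 = 01100
  pos 5: 11001 XOR 10011 = 01010
  pos 6: 10100 XOR 10011 = 00111
  pos 8: 11111 XOR 10011 = 01100
  pos 9: 11001 XOR 10011 = 01010
  pos 10: 10100 XOR 10011 = 00111
  pos 12: 11100 XOR 10011 = 01111
  pos 13: 11110 XOR 10011 = 01101
Remainder (last 4 bits) = 1101. This is the CRC / FCS.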